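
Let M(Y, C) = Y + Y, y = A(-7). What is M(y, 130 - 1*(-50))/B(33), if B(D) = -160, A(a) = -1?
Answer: 1/80 ≈ 0.012500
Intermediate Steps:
y = -1
M(Y, C) = 2*Y
M(y, 130 - 1*(-50))/B(33) = (2*(-1))/(-160) = -2*(-1/160) = 1/80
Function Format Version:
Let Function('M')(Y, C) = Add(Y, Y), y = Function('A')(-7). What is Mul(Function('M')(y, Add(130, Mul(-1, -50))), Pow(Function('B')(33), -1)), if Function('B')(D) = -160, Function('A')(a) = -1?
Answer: Rational(1, 80) ≈ 0.012500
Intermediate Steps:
y = -1
Function('M')(Y, C) = Mul(2, Y)
Mul(Function('M')(y, Add(130, Mul(-1, -50))), Pow(Function('B')(33), -1)) = Mul(Mul(2, -1), Pow(-160, -1)) = Mul(-2, Rational(-1, 160)) = Rational(1, 80)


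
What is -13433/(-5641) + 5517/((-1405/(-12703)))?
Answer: 395353979456/7925605 ≈ 49883.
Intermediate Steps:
-13433/(-5641) + 5517/((-1405/(-12703))) = -13433*(-1/5641) + 5517/((-1405*(-1/12703))) = 13433/5641 + 5517/(1405/12703) = 13433/5641 + 5517*(12703/1405) = 13433/5641 + 70082451/1405 = 395353979456/7925605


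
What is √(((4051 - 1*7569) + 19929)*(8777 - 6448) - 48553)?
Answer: 7*√779034 ≈ 6178.4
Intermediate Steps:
√(((4051 - 1*7569) + 19929)*(8777 - 6448) - 48553) = √(((4051 - 7569) + 19929)*2329 - 48553) = √((-3518 + 19929)*2329 - 48553) = √(16411*2329 - 48553) = √(38221219 - 48553) = √38172666 = 7*√779034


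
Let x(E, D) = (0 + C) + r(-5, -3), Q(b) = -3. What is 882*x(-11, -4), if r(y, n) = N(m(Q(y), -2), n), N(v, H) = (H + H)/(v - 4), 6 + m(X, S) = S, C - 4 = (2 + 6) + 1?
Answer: 11907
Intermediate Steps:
C = 13 (C = 4 + ((2 + 6) + 1) = 4 + (8 + 1) = 4 + 9 = 13)
m(X, S) = -6 + S
N(v, H) = 2*H/(-4 + v) (N(v, H) = (2*H)/(-4 + v) = 2*H/(-4 + v))
r(y, n) = -n/6 (r(y, n) = 2*n/(-4 + (-6 - 2)) = 2*n/(-4 - 8) = 2*n/(-12) = 2*n*(-1/12) = -n/6)
x(E, D) = 27/2 (x(E, D) = (0 + 13) - ⅙*(-3) = 13 + ½ = 27/2)
882*x(-11, -4) = 882*(27/2) = 11907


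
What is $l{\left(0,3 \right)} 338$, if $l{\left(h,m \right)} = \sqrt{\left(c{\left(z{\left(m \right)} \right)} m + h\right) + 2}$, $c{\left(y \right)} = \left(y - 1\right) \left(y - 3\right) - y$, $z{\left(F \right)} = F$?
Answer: $338 i \sqrt{7} \approx 894.26 i$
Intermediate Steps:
$c{\left(y \right)} = - y + \left(-1 + y\right) \left(-3 + y\right)$ ($c{\left(y \right)} = \left(-1 + y\right) \left(-3 + y\right) - y = - y + \left(-1 + y\right) \left(-3 + y\right)$)
$l{\left(h,m \right)} = \sqrt{2 + h + m \left(3 + m^{2} - 5 m\right)}$ ($l{\left(h,m \right)} = \sqrt{\left(\left(3 + m^{2} - 5 m\right) m + h\right) + 2} = \sqrt{\left(m \left(3 + m^{2} - 5 m\right) + h\right) + 2} = \sqrt{\left(h + m \left(3 + m^{2} - 5 m\right)\right) + 2} = \sqrt{2 + h + m \left(3 + m^{2} - 5 m\right)}$)
$l{\left(0,3 \right)} 338 = \sqrt{2 + 0 + 3 \left(3 + 3^{2} - 15\right)} 338 = \sqrt{2 + 0 + 3 \left(3 + 9 - 15\right)} 338 = \sqrt{2 + 0 + 3 \left(-3\right)} 338 = \sqrt{2 + 0 - 9} \cdot 338 = \sqrt{-7} \cdot 338 = i \sqrt{7} \cdot 338 = 338 i \sqrt{7}$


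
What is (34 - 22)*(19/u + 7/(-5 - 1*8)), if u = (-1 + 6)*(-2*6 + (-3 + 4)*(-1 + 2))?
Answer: -7584/715 ≈ -10.607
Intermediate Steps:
u = -55 (u = 5*(-12 + 1*1) = 5*(-12 + 1) = 5*(-11) = -55)
(34 - 22)*(19/u + 7/(-5 - 1*8)) = (34 - 22)*(19/(-55) + 7/(-5 - 1*8)) = 12*(19*(-1/55) + 7/(-5 - 8)) = 12*(-19/55 + 7/(-13)) = 12*(-19/55 + 7*(-1/13)) = 12*(-19/55 - 7/13) = 12*(-632/715) = -7584/715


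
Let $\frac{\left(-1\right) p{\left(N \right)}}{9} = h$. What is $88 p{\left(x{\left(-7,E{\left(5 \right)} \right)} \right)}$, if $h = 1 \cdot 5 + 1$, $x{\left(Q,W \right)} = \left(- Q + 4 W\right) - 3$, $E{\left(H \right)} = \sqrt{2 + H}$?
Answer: $-4752$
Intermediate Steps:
$x{\left(Q,W \right)} = -3 - Q + 4 W$
$h = 6$ ($h = 5 + 1 = 6$)
$p{\left(N \right)} = -54$ ($p{\left(N \right)} = \left(-9\right) 6 = -54$)
$88 p{\left(x{\left(-7,E{\left(5 \right)} \right)} \right)} = 88 \left(-54\right) = -4752$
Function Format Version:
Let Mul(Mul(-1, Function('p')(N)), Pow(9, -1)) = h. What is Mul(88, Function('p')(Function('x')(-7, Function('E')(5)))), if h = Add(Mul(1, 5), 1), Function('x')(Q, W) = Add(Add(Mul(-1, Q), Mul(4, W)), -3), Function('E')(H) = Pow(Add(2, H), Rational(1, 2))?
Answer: -4752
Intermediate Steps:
Function('x')(Q, W) = Add(-3, Mul(-1, Q), Mul(4, W))
h = 6 (h = Add(5, 1) = 6)
Function('p')(N) = -54 (Function('p')(N) = Mul(-9, 6) = -54)
Mul(88, Function('p')(Function('x')(-7, Function('E')(5)))) = Mul(88, -54) = -4752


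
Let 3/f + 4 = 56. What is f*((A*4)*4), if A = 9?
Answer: 108/13 ≈ 8.3077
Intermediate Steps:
f = 3/52 (f = 3/(-4 + 56) = 3/52 ≈ 0.057692)
f*((A*4)*4) = 3*((9*4)*4)/52 = 3*(36*4)/52 = (3/52)*144 = 108/13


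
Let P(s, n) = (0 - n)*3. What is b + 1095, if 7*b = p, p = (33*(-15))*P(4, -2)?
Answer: 4695/7 ≈ 670.71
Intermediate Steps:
P(s, n) = -3*n (P(s, n) = -n*3 = -3*n)
p = -2970 (p = (33*(-15))*(-3*(-2)) = -495*6 = -2970)
b = -2970/7 (b = (⅐)*(-2970) = -2970/7 ≈ -424.29)
b + 1095 = -2970/7 + 1095 = 4695/7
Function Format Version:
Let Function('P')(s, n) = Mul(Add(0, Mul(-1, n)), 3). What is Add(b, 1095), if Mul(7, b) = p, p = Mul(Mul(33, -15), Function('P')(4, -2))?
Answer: Rational(4695, 7) ≈ 670.71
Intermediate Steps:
Function('P')(s, n) = Mul(-3, n) (Function('P')(s, n) = Mul(Mul(-1, n), 3) = Mul(-3, n))
p = -2970 (p = Mul(Mul(33, -15), Mul(-3, -2)) = Mul(-495, 6) = -2970)
b = Rational(-2970, 7) (b = Mul(Rational(1, 7), -2970) = Rational(-2970, 7) ≈ -424.29)
Add(b, 1095) = Add(Rational(-2970, 7), 1095) = Rational(4695, 7)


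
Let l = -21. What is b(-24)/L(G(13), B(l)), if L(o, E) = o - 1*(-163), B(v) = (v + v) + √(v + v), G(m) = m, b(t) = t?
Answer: -3/22 ≈ -0.13636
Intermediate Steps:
B(v) = 2*v + √2*√v (B(v) = 2*v + √(2*v) = 2*v + √2*√v)
L(o, E) = 163 + o (L(o, E) = o + 163 = 163 + o)
b(-24)/L(G(13), B(l)) = -24/(163 + 13) = -24/176 = -24*1/176 = -3/22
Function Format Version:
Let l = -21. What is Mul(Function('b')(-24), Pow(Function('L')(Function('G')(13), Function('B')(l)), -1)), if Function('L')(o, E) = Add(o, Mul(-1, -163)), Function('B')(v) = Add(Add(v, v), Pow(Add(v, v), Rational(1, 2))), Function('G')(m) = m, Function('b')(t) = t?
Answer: Rational(-3, 22) ≈ -0.13636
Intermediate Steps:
Function('B')(v) = Add(Mul(2, v), Mul(Pow(2, Rational(1, 2)), Pow(v, Rational(1, 2)))) (Function('B')(v) = Add(Mul(2, v), Pow(Mul(2, v), Rational(1, 2))) = Add(Mul(2, v), Mul(Pow(2, Rational(1, 2)), Pow(v, Rational(1, 2)))))
Function('L')(o, E) = Add(163, o) (Function('L')(o, E) = Add(o, 163) = Add(163, o))
Mul(Function('b')(-24), Pow(Function('L')(Function('G')(13), Function('B')(l)), -1)) = Mul(-24, Pow(Add(163, 13), -1)) = Mul(-24, Pow(176, -1)) = Mul(-24, Rational(1, 176)) = Rational(-3, 22)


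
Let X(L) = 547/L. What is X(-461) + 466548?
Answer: 215078081/461 ≈ 4.6655e+5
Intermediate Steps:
X(-461) + 466548 = 547/(-461) + 466548 = 547*(-1/461) + 466548 = -547/461 + 466548 = 215078081/461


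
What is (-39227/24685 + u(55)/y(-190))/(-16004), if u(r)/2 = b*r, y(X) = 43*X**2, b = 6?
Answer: 30437890/306624841051 ≈ 9.9268e-5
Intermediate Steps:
u(r) = 12*r (u(r) = 2*(6*r) = 12*r)
(-39227/24685 + u(55)/y(-190))/(-16004) = (-39227/24685 + (12*55)/((43*(-190)**2)))/(-16004) = (-39227*1/24685 + 660/((43*36100)))*(-1/16004) = (-39227/24685 + 660/1552300)*(-1/16004) = (-39227/24685 + 660*(1/1552300))*(-1/16004) = (-39227/24685 + 33/77615)*(-1/16004) = -121751560/76637051*(-1/16004) = 30437890/306624841051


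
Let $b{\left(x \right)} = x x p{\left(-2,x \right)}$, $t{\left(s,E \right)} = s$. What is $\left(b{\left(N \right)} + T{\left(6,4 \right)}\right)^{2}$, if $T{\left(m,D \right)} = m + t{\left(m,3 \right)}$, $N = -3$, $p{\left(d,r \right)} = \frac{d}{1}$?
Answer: $36$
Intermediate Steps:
$p{\left(d,r \right)} = d$ ($p{\left(d,r \right)} = d 1 = d$)
$b{\left(x \right)} = - 2 x^{2}$ ($b{\left(x \right)} = x x \left(-2\right) = x^{2} \left(-2\right) = - 2 x^{2}$)
$T{\left(m,D \right)} = 2 m$ ($T{\left(m,D \right)} = m + m = 2 m$)
$\left(b{\left(N \right)} + T{\left(6,4 \right)}\right)^{2} = \left(- 2 \left(-3\right)^{2} + 2 \cdot 6\right)^{2} = \left(\left(-2\right) 9 + 12\right)^{2} = \left(-18 + 12\right)^{2} = \left(-6\right)^{2} = 36$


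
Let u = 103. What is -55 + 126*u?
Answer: 12923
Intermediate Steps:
-55 + 126*u = -55 + 126*103 = -55 + 12978 = 12923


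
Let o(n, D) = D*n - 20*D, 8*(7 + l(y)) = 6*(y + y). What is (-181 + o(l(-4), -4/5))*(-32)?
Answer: 24736/5 ≈ 4947.2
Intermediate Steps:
l(y) = -7 + 3*y/2 (l(y) = -7 + (6*(y + y))/8 = -7 + (6*(2*y))/8 = -7 + (12*y)/8 = -7 + 3*y/2)
o(n, D) = -20*D + D*n
(-181 + o(l(-4), -4/5))*(-32) = (-181 + (-4/5)*(-20 + (-7 + (3/2)*(-4))))*(-32) = (-181 + (-4*⅕)*(-20 + (-7 - 6)))*(-32) = (-181 - 4*(-20 - 13)/5)*(-32) = (-181 - ⅘*(-33))*(-32) = (-181 + 132/5)*(-32) = -773/5*(-32) = 24736/5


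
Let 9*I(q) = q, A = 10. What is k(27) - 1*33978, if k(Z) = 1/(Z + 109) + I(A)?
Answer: -41587703/1224 ≈ -33977.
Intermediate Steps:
I(q) = q/9
k(Z) = 10/9 + 1/(109 + Z) (k(Z) = 1/(Z + 109) + (⅑)*10 = 1/(109 + Z) + 10/9 = 10/9 + 1/(109 + Z))
k(27) - 1*33978 = (1099 + 10*27)/(9*(109 + 27)) - 1*33978 = (⅑)*(1099 + 270)/136 - 33978 = (⅑)*(1/136)*1369 - 33978 = 1369/1224 - 33978 = -41587703/1224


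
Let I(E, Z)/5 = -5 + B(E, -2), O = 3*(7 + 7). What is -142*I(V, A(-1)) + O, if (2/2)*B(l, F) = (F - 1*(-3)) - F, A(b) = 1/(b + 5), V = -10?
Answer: 1462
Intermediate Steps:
A(b) = 1/(5 + b)
O = 42 (O = 3*14 = 42)
B(l, F) = 3 (B(l, F) = (F - 1*(-3)) - F = (F + 3) - F = (3 + F) - F = 3)
I(E, Z) = -10 (I(E, Z) = 5*(-5 + 3) = 5*(-2) = -10)
-142*I(V, A(-1)) + O = -142*(-10) + 42 = 1420 + 42 = 1462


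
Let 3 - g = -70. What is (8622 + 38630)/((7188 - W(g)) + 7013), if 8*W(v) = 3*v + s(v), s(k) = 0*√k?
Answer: 378016/113389 ≈ 3.3338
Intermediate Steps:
g = 73 (g = 3 - 1*(-70) = 3 + 70 = 73)
s(k) = 0
W(v) = 3*v/8 (W(v) = (3*v + 0)/8 = (3*v)/8 = 3*v/8)
(8622 + 38630)/((7188 - W(g)) + 7013) = (8622 + 38630)/((7188 - 3*73/8) + 7013) = 47252/((7188 - 1*219/8) + 7013) = 47252/((7188 - 219/8) + 7013) = 47252/(57285/8 + 7013) = 47252/(113389/8) = 47252*(8/113389) = 378016/113389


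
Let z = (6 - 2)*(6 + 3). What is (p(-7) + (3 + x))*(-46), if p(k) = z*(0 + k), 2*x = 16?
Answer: 11086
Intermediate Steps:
x = 8 (x = (½)*16 = 8)
z = 36 (z = 4*9 = 36)
p(k) = 36*k (p(k) = 36*(0 + k) = 36*k)
(p(-7) + (3 + x))*(-46) = (36*(-7) + (3 + 8))*(-46) = (-252 + 11)*(-46) = -241*(-46) = 11086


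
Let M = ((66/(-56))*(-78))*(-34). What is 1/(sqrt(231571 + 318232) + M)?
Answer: -153153/451750294 - 931*sqrt(1523)/451750294 ≈ -0.00041945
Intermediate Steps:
M = -21879/7 (M = ((66*(-1/56))*(-78))*(-34) = -33/28*(-78)*(-34) = (1287/14)*(-34) = -21879/7 ≈ -3125.6)
1/(sqrt(231571 + 318232) + M) = 1/(sqrt(231571 + 318232) - 21879/7) = 1/(sqrt(549803) - 21879/7) = 1/(19*sqrt(1523) - 21879/7) = 1/(-21879/7 + 19*sqrt(1523))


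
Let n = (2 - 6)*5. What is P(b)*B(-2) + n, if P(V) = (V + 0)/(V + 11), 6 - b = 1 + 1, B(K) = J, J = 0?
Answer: -20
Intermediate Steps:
n = -20 (n = -4*5 = -20)
B(K) = 0
b = 4 (b = 6 - (1 + 1) = 6 - 1*2 = 6 - 2 = 4)
P(V) = V/(11 + V)
P(b)*B(-2) + n = (4/(11 + 4))*0 - 20 = (4/15)*0 - 20 = 0 - 20 = -20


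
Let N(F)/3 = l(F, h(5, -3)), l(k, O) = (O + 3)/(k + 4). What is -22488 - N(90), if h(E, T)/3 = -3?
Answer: -1056927/47 ≈ -22488.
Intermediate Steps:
h(E, T) = -9 (h(E, T) = 3*(-3) = -9)
l(k, O) = (3 + O)/(4 + k)
N(F) = -18/(4 + F) (N(F) = 3*((3 - 9)/(4 + F)) = 3*(-6/(4 + F)) = -18/(4 + F))
-22488 - N(90) = -22488 - (-18)/(4 + 90) = -22488 - (-18)/94 = -22488 - 1*(-9/47) = -22488 + 9/47 = -1056927/47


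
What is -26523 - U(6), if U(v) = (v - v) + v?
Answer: -26529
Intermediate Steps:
U(v) = v (U(v) = 0 + v = v)
-26523 - U(6) = -26523 - 1*6 = -26523 - 6 = -26529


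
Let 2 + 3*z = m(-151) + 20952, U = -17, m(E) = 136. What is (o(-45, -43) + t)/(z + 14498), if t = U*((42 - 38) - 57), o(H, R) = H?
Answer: 642/16145 ≈ 0.039765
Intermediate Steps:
z = 21086/3 (z = -⅔ + (136 + 20952)/3 = -⅔ + (⅓)*21088 = -⅔ + 21088/3 = 21086/3 ≈ 7028.7)
t = 901 (t = -17*((42 - 38) - 57) = -17*(4 - 57) = -17*(-53) = 901)
(o(-45, -43) + t)/(z + 14498) = (-45 + 901)/(21086/3 + 14498) = 856/(64580/3) = 856*(3/64580) = 642/16145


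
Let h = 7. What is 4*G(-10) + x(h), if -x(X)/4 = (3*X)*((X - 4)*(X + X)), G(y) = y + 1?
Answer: -3564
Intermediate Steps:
G(y) = 1 + y
x(X) = -24*X**2*(-4 + X) (x(X) = -4*3*X*(X - 4)*(X + X) = -4*3*X*(-4 + X)*(2*X) = -4*3*X*2*X*(-4 + X) = -24*X**2*(-4 + X))
4*G(-10) + x(h) = 4*(1 - 10) + 24*7**2*(4 - 1*7) = 4*(-9) + 24*49*(4 - 7) = -36 + 24*49*(-3) = -36 - 3528 = -3564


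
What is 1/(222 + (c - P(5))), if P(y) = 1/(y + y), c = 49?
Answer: 10/2709 ≈ 0.0036914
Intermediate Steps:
P(y) = 1/(2*y)
1/(222 + (c - P(5))) = 1/(222 + (49 - 1/(2*5))) = 1/(222 + (49 - 1*1/10)) = 1/(222 + (49 - 1/10)) = 1/(222 + 489/10) = 1/(2709/10) = 10/2709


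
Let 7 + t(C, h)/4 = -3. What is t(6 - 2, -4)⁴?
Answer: 2560000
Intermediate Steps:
t(C, h) = -40 (t(C, h) = -28 + 4*(-3) = -28 - 12 = -40)
t(6 - 2, -4)⁴ = (-40)⁴ = 2560000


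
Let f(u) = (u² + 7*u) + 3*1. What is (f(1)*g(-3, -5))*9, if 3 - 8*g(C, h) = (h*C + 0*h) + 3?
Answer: -1485/8 ≈ -185.63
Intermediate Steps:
g(C, h) = -C*h/8 (g(C, h) = 3/8 - ((h*C + 0*h) + 3)/8 = 3/8 - ((C*h + 0) + 3)/8 = 3/8 - (C*h + 3)/8 = 3/8 - (3 + C*h)/8 = 3/8 + (-3/8 - C*h/8) = -C*h/8)
f(u) = 3 + u² + 7*u (f(u) = (u² + 7*u) + 3 = 3 + u² + 7*u)
(f(1)*g(-3, -5))*9 = ((3 + 1² + 7*1)*(-⅛*(-3)*(-5)))*9 = ((3 + 1 + 7)*(-15/8))*9 = (11*(-15/8))*9 = -165/8*9 = -1485/8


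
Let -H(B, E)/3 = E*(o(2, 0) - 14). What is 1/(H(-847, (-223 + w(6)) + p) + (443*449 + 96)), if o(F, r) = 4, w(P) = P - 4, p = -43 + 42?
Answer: 1/192343 ≈ 5.1990e-6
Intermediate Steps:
p = -1
w(P) = -4 + P
H(B, E) = 30*E (H(B, E) = -3*E*(4 - 14) = -3*E*(-10) = -(-30)*E = 30*E)
1/(H(-847, (-223 + w(6)) + p) + (443*449 + 96)) = 1/(30*((-223 + (-4 + 6)) - 1) + (443*449 + 96)) = 1/(30*((-223 + 2) - 1) + (198907 + 96)) = 1/(30*(-221 - 1) + 199003) = 1/(30*(-222) + 199003) = 1/(-6660 + 199003) = 1/192343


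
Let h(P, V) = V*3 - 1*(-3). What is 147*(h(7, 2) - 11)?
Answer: -294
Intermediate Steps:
h(P, V) = 3 + 3*V (h(P, V) = 3*V + 3 = 3 + 3*V)
147*(h(7, 2) - 11) = 147*((3 + 3*2) - 11) = 147*((3 + 6) - 11) = 147*(9 - 11) = 147*(-2) = -294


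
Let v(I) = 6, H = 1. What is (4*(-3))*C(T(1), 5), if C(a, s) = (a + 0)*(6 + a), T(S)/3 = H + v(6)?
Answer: -6804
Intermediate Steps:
T(S) = 21 (T(S) = 3*(1 + 6) = 3*7 = 21)
C(a, s) = a*(6 + a)
(4*(-3))*C(T(1), 5) = (4*(-3))*(21*(6 + 21)) = -252*27 = -12*567 = -6804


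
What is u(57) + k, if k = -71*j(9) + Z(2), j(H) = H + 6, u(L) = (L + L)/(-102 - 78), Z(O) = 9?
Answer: -31699/30 ≈ -1056.6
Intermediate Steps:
u(L) = -L/90 (u(L) = (2*L)/(-180) = (2*L)*(-1/180) = -L/90)
j(H) = 6 + H
k = -1056 (k = -71*(6 + 9) + 9 = -71*15 + 9 = -1065 + 9 = -1056)
u(57) + k = -1/90*57 - 1056 = -19/30 - 1056 = -31699/30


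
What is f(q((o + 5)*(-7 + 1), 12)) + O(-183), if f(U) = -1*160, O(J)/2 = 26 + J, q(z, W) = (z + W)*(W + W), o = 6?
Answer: -474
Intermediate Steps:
q(z, W) = 2*W*(W + z) (q(z, W) = (W + z)*(2*W) = 2*W*(W + z))
O(J) = 52 + 2*J (O(J) = 2*(26 + J) = 52 + 2*J)
f(U) = -160
f(q((o + 5)*(-7 + 1), 12)) + O(-183) = -160 + (52 + 2*(-183)) = -160 + (52 - 366) = -160 - 314 = -474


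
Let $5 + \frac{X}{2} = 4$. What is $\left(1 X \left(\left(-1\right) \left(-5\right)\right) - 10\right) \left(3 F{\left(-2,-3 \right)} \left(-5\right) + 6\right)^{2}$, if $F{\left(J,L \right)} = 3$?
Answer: $-30420$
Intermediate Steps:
$X = -2$ ($X = -10 + 2 \cdot 4 = -10 + 8 = -2$)
$\left(1 X \left(\left(-1\right) \left(-5\right)\right) - 10\right) \left(3 F{\left(-2,-3 \right)} \left(-5\right) + 6\right)^{2} = \left(1 \left(-2\right) \left(\left(-1\right) \left(-5\right)\right) - 10\right) \left(3 \cdot 3 \left(-5\right) + 6\right)^{2} = \left(\left(-2\right) 5 - 10\right) \left(9 \left(-5\right) + 6\right)^{2} = \left(-10 - 10\right) \left(-45 + 6\right)^{2} = - 20 \left(-39\right)^{2} = \left(-20\right) 1521 = -30420$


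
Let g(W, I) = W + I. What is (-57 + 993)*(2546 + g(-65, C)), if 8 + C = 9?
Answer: 2323152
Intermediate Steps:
C = 1 (C = -8 + 9 = 1)
g(W, I) = I + W
(-57 + 993)*(2546 + g(-65, C)) = (-57 + 993)*(2546 + (1 - 65)) = 936*(2546 - 64) = 936*2482 = 2323152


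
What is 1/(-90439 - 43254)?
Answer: -1/133693 ≈ -7.4798e-6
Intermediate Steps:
1/(-90439 - 43254) = 1/(-133693) = -1/133693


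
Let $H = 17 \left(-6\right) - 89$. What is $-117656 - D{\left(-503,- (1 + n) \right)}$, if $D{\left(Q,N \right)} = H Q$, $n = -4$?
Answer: $-213729$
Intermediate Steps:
$H = -191$ ($H = -102 - 89 = -191$)
$D{\left(Q,N \right)} = - 191 Q$
$-117656 - D{\left(-503,- (1 + n) \right)} = -117656 - \left(-191\right) \left(-503\right) = -117656 - 96073 = -213729$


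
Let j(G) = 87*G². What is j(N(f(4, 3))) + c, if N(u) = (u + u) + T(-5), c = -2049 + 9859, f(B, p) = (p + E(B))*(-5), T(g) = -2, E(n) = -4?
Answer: 13378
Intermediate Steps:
f(B, p) = 20 - 5*p (f(B, p) = (p - 4)*(-5) = (-4 + p)*(-5) = 20 - 5*p)
c = 7810
N(u) = -2 + 2*u (N(u) = (u + u) - 2 = 2*u - 2 = -2 + 2*u)
j(N(f(4, 3))) + c = 87*(-2 + 2*(20 - 5*3))² + 7810 = 87*(-2 + 2*(20 - 15))² + 7810 = 87*(-2 + 2*5)² + 7810 = 87*(-2 + 10)² + 7810 = 87*8² + 7810 = 87*64 + 7810 = 5568 + 7810 = 13378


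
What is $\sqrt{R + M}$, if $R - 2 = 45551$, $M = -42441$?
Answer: $2 \sqrt{778} \approx 55.785$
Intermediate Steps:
$R = 45553$ ($R = 2 + 45551 = 45553$)
$\sqrt{R + M} = \sqrt{45553 - 42441} = \sqrt{3112} = 2 \sqrt{778}$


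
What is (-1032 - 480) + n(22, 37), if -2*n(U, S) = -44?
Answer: -1490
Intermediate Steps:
n(U, S) = 22 (n(U, S) = -1/2*(-44) = 22)
(-1032 - 480) + n(22, 37) = (-1032 - 480) + 22 = -1512 + 22 = -1490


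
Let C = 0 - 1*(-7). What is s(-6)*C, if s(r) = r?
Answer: -42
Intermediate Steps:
C = 7 (C = 0 + 7 = 7)
s(-6)*C = -6*7 = -42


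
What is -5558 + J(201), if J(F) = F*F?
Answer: 34843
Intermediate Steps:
J(F) = F²
-5558 + J(201) = -5558 + 201² = -5558 + 40401 = 34843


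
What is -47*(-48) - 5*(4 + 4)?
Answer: 2216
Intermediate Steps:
-47*(-48) - 5*(4 + 4) = 2256 - 5*8 = 2256 - 40 = 2216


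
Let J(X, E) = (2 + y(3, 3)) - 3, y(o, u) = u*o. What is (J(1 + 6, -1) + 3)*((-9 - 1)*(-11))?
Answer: 1210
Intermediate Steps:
y(o, u) = o*u
J(X, E) = 8 (J(X, E) = (2 + 3*3) - 3 = (2 + 9) - 3 = 11 - 3 = 8)
(J(1 + 6, -1) + 3)*((-9 - 1)*(-11)) = (8 + 3)*((-9 - 1)*(-11)) = 11*(-10*(-11)) = 11*110 = 1210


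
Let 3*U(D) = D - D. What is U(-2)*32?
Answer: 0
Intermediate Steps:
U(D) = 0 (U(D) = (D - D)/3 = (⅓)*0 = 0)
U(-2)*32 = 0*32 = 0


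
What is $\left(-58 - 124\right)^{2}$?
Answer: $33124$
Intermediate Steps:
$\left(-58 - 124\right)^{2} = \left(-182\right)^{2} = 33124$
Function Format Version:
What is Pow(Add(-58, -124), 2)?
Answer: 33124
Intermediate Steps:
Pow(Add(-58, -124), 2) = Pow(-182, 2) = 33124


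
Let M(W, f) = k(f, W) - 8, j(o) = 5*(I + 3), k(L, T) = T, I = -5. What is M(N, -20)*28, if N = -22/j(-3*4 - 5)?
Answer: -812/5 ≈ -162.40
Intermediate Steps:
j(o) = -10 (j(o) = 5*(-5 + 3) = 5*(-2) = -10)
N = 11/5 (N = -22/(-10) = -22*(-⅒) = 11/5 ≈ 2.2000)
M(W, f) = -8 + W (M(W, f) = W - 8 = -8 + W)
M(N, -20)*28 = (-8 + 11/5)*28 = -29/5*28 = -812/5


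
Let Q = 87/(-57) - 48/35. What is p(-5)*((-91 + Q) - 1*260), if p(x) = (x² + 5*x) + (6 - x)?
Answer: -2588762/665 ≈ -3892.9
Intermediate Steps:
p(x) = 6 + x² + 4*x
Q = -1927/665 (Q = 87*(-1/57) - 48*1/35 = -29/19 - 48/35 = -1927/665 ≈ -2.8977)
p(-5)*((-91 + Q) - 1*260) = (6 + (-5)² + 4*(-5))*((-91 - 1927/665) - 1*260) = (6 + 25 - 20)*(-62442/665 - 260) = 11*(-235342/665) = -2588762/665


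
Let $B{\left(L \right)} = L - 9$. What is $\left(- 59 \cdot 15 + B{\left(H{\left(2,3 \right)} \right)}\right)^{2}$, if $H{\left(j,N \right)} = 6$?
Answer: $788544$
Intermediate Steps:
$B{\left(L \right)} = -9 + L$
$\left(- 59 \cdot 15 + B{\left(H{\left(2,3 \right)} \right)}\right)^{2} = \left(- 59 \cdot 15 + \left(-9 + 6\right)\right)^{2} = \left(\left(-1\right) 885 - 3\right)^{2} = \left(-885 - 3\right)^{2} = \left(-888\right)^{2} = 788544$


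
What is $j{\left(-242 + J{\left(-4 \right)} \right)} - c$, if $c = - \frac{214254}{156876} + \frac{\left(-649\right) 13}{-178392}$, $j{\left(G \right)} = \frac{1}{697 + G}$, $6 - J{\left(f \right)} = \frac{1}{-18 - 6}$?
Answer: $\frac{34078666738879}{25804892486040} \approx 1.3206$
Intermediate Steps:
$J{\left(f \right)} = \frac{145}{24}$ ($J{\left(f \right)} = 6 - \frac{1}{-18 - 6} = 6 - \frac{1}{-24} = 6 - - \frac{1}{24} = 6 + \frac{1}{24} = \frac{145}{24}$)
$c = - \frac{3074803063}{2332118616}$ ($c = \left(-214254\right) \frac{1}{156876} - - \frac{8437}{178392} = - \frac{35709}{26146} + \frac{8437}{178392} = - \frac{3074803063}{2332118616} \approx -1.3185$)
$j{\left(-242 + J{\left(-4 \right)} \right)} - c = \frac{1}{697 + \left(-242 + \frac{145}{24}\right)} - - \frac{3074803063}{2332118616} = \frac{1}{697 - \frac{5663}{24}} + \frac{3074803063}{2332118616} = \frac{1}{\frac{11065}{24}} + \frac{3074803063}{2332118616} = \frac{24}{11065} + \frac{3074803063}{2332118616} = \frac{34078666738879}{25804892486040}$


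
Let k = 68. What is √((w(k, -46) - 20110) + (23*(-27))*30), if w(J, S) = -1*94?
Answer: I*√38834 ≈ 197.06*I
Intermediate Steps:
w(J, S) = -94
√((w(k, -46) - 20110) + (23*(-27))*30) = √((-94 - 20110) + (23*(-27))*30) = √(-20204 - 621*30) = √(-20204 - 18630) = √(-38834) = I*√38834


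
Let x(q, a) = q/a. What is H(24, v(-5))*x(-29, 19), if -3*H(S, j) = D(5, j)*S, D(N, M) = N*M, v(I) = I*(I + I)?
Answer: 58000/19 ≈ 3052.6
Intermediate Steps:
v(I) = 2*I**2 (v(I) = I*(2*I) = 2*I**2)
D(N, M) = M*N
H(S, j) = -5*S*j/3 (H(S, j) = -j*5*S/3 = -5*j*S/3 = -5*S*j/3)
H(24, v(-5))*x(-29, 19) = (-5/3*24*2*(-5)**2)*(-29/19) = (-5/3*24*2*25)*(-29*1/19) = -5/3*24*50*(-29/19) = -2000*(-29/19) = 58000/19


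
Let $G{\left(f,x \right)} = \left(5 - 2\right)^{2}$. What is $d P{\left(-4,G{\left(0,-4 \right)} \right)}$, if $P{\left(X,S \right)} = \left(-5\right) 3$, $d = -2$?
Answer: $30$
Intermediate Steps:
$G{\left(f,x \right)} = 9$ ($G{\left(f,x \right)} = 3^{2} = 9$)
$P{\left(X,S \right)} = -15$
$d P{\left(-4,G{\left(0,-4 \right)} \right)} = \left(-2\right) \left(-15\right) = 30$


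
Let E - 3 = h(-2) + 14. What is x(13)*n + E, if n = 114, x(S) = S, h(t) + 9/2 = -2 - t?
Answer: 2989/2 ≈ 1494.5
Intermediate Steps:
h(t) = -13/2 - t (h(t) = -9/2 + (-2 - t) = -13/2 - t)
E = 25/2 (E = 3 + ((-13/2 - 1*(-2)) + 14) = 3 + ((-13/2 + 2) + 14) = 3 + (-9/2 + 14) = 3 + 19/2 = 25/2 ≈ 12.500)
x(13)*n + E = 13*114 + 25/2 = 1482 + 25/2 = 2989/2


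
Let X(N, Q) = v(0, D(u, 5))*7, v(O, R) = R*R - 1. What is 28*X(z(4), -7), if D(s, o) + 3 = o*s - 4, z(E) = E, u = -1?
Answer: 28028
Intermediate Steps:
D(s, o) = -7 + o*s (D(s, o) = -3 + (o*s - 4) = -3 + (-4 + o*s) = -7 + o*s)
v(O, R) = -1 + R**2 (v(O, R) = R**2 - 1 = -1 + R**2)
X(N, Q) = 1001 (X(N, Q) = (-1 + (-7 + 5*(-1))**2)*7 = (-1 + (-7 - 5)**2)*7 = (-1 + (-12)**2)*7 = (-1 + 144)*7 = 143*7 = 1001)
28*X(z(4), -7) = 28*1001 = 28028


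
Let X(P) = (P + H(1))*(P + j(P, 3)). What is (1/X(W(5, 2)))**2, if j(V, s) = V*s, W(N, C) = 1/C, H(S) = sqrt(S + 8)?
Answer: 1/49 ≈ 0.020408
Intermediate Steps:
H(S) = sqrt(8 + S)
X(P) = 4*P*(3 + P) (X(P) = (P + sqrt(8 + 1))*(P + P*3) = (P + sqrt(9))*(P + 3*P) = (P + 3)*(4*P) = (3 + P)*(4*P) = 4*P*(3 + P))
(1/X(W(5, 2)))**2 = (1/(4*(3 + 1/2)/2))**2 = (1/(4*(1/2)*(3 + 1/2)))**2 = (1/(4*(1/2)*(7/2)))**2 = (1/7)**2 = 1/49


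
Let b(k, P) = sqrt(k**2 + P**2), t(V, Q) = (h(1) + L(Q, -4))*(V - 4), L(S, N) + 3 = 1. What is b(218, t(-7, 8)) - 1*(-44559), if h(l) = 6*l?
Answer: 44559 + 2*sqrt(12365) ≈ 44781.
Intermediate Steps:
L(S, N) = -2 (L(S, N) = -3 + 1 = -2)
t(V, Q) = -16 + 4*V (t(V, Q) = (6*1 - 2)*(V - 4) = (6 - 2)*(-4 + V) = 4*(-4 + V) = -16 + 4*V)
b(k, P) = sqrt(P**2 + k**2)
b(218, t(-7, 8)) - 1*(-44559) = sqrt((-16 + 4*(-7))**2 + 218**2) - 1*(-44559) = sqrt((-16 - 28)**2 + 47524) + 44559 = sqrt((-44)**2 + 47524) + 44559 = sqrt(1936 + 47524) + 44559 = sqrt(49460) + 44559 = 2*sqrt(12365) + 44559 = 44559 + 2*sqrt(12365)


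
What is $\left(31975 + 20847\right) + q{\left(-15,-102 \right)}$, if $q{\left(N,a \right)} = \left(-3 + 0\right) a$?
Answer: $53128$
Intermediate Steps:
$q{\left(N,a \right)} = - 3 a$
$\left(31975 + 20847\right) + q{\left(-15,-102 \right)} = \left(31975 + 20847\right) - -306 = 52822 + 306 = 53128$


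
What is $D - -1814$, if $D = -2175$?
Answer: $-361$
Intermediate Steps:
$D - -1814 = -2175 - -1814 = -2175 + 1814 = -361$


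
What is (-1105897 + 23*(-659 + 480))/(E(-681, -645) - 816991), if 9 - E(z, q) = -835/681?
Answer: 755919534/556363907 ≈ 1.3587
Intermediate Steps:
E(z, q) = 6964/681 (E(z, q) = 9 - (-835)/681 = 9 - 1*(-835/681) = 9 + 835/681 = 6964/681)
(-1105897 + 23*(-659 + 480))/(E(-681, -645) - 816991) = (-1105897 + 23*(-659 + 480))/(6964/681 - 816991) = (-1105897 + 23*(-179))/(-556363907/681) = (-1105897 - 4117)*(-681/556363907) = -1110014*(-681/556363907) = 755919534/556363907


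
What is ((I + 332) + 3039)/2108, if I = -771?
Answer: 650/527 ≈ 1.2334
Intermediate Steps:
((I + 332) + 3039)/2108 = ((-771 + 332) + 3039)/2108 = (-439 + 3039)*(1/2108) = 2600*(1/2108) = 650/527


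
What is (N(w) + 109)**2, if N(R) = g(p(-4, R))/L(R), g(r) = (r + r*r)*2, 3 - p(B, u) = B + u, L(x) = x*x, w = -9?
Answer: 87853129/6561 ≈ 13390.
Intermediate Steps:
L(x) = x**2
p(B, u) = 3 - B - u (p(B, u) = 3 - (B + u) = 3 + (-B - u) = 3 - B - u)
g(r) = 2*r + 2*r**2 (g(r) = (r + r**2)*2 = 2*r + 2*r**2)
N(R) = 2*(7 - R)*(8 - R)/R**2 (N(R) = (2*(3 - 1*(-4) - R)*(1 + (3 - 1*(-4) - R)))/(R**2) = (2*(3 + 4 - R)*(1 + (3 + 4 - R)))/R**2 = (2*(7 - R)*(1 + (7 - R)))/R**2 = (2*(7 - R)*(8 - R))/R**2 = 2*(7 - R)*(8 - R)/R**2)
(N(w) + 109)**2 = ((2 - 30/(-9) + 112/(-9)**2) + 109)**2 = ((2 - 30*(-1/9) + 112*(1/81)) + 109)**2 = ((2 + 10/3 + 112/81) + 109)**2 = (544/81 + 109)**2 = (9373/81)**2 = 87853129/6561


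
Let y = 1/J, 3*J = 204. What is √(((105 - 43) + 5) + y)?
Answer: 7*√1581/34 ≈ 8.1862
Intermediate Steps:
J = 68 (J = (⅓)*204 = 68)
y = 1/68 ≈ 0.014706
√(((105 - 43) + 5) + y) = √(((105 - 43) + 5) + 1/68) = √((62 + 5) + 1/68) = √(67 + 1/68) = √(4557/68) = 7*√1581/34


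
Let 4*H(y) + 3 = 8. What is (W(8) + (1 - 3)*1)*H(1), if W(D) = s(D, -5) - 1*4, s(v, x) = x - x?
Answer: -15/2 ≈ -7.5000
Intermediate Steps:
s(v, x) = 0
H(y) = 5/4 (H(y) = -¾ + (¼)*8 = -¾ + 2 = 5/4)
W(D) = -4 (W(D) = 0 - 1*4 = 0 - 4 = -4)
(W(8) + (1 - 3)*1)*H(1) = (-4 + (1 - 3)*1)*(5/4) = (-4 - 2*1)*(5/4) = (-4 - 2)*(5/4) = -6*5/4 = -15/2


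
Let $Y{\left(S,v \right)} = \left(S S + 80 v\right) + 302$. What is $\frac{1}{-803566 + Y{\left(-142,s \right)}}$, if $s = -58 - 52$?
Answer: $- \frac{1}{791900} \approx -1.2628 \cdot 10^{-6}$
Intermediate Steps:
$s = -110$ ($s = -58 - 52 = -110$)
$Y{\left(S,v \right)} = 302 + S^{2} + 80 v$ ($Y{\left(S,v \right)} = \left(S^{2} + 80 v\right) + 302 = 302 + S^{2} + 80 v$)
$\frac{1}{-803566 + Y{\left(-142,s \right)}} = \frac{1}{-803566 + \left(302 + \left(-142\right)^{2} + 80 \left(-110\right)\right)} = \frac{1}{-803566 + \left(302 + 20164 - 8800\right)} = \frac{1}{-803566 + 11666} = \frac{1}{-791900} = - \frac{1}{791900}$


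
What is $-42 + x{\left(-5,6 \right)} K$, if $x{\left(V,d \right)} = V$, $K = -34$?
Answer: $128$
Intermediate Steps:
$-42 + x{\left(-5,6 \right)} K = -42 - -170 = -42 + 170 = 128$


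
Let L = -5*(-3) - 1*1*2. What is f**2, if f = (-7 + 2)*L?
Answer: 4225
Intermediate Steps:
L = 13 (L = 15 - 1*2 = 15 - 2 = 13)
f = -65 (f = (-7 + 2)*13 = -5*13 = -65)
f**2 = (-65)**2 = 4225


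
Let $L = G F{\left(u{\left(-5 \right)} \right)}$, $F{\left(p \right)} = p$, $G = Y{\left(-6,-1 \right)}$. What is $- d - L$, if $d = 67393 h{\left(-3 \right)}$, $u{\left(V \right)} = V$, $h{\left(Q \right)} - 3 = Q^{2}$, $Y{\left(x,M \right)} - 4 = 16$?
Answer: $-808616$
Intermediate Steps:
$Y{\left(x,M \right)} = 20$ ($Y{\left(x,M \right)} = 4 + 16 = 20$)
$h{\left(Q \right)} = 3 + Q^{2}$
$G = 20$
$L = -100$ ($L = 20 \left(-5\right) = -100$)
$d = 808716$ ($d = 67393 \left(3 + \left(-3\right)^{2}\right) = 67393 \left(3 + 9\right) = 67393 \cdot 12 = 808716$)
$- d - L = \left(-1\right) 808716 - -100 = -808716 + 100 = -808616$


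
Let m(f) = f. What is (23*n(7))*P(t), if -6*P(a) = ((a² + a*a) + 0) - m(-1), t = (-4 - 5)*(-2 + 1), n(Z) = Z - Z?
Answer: 0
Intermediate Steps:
n(Z) = 0
t = 9 (t = -9*(-1) = 9)
P(a) = -⅙ - a²/3 (P(a) = -(((a² + a*a) + 0) - 1*(-1))/6 = -(((a² + a²) + 0) + 1)/6 = -((2*a² + 0) + 1)/6 = -(2*a² + 1)/6 = -(1 + 2*a²)/6 = -⅙ - a²/3)
(23*n(7))*P(t) = (23*0)*(-⅙ - ⅓*9²) = 0*(-⅙ - ⅓*81) = 0*(-⅙ - 27) = 0*(-163/6) = 0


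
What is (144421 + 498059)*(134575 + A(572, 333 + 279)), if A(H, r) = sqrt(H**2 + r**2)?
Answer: 86461746000 + 2569920*sqrt(43858) ≈ 8.7000e+10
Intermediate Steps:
(144421 + 498059)*(134575 + A(572, 333 + 279)) = (144421 + 498059)*(134575 + sqrt(572**2 + (333 + 279)**2)) = 642480*(134575 + sqrt(327184 + 612**2)) = 642480*(134575 + sqrt(327184 + 374544)) = 642480*(134575 + sqrt(701728)) = 642480*(134575 + 4*sqrt(43858)) = 86461746000 + 2569920*sqrt(43858)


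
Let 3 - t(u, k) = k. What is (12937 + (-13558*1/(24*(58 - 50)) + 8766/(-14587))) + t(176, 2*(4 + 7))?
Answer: 17990020327/1400352 ≈ 12847.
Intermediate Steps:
t(u, k) = 3 - k
(12937 + (-13558*1/(24*(58 - 50)) + 8766/(-14587))) + t(176, 2*(4 + 7)) = (12937 + (-13558*1/(24*(58 - 50)) + 8766/(-14587))) + (3 - 2*(4 + 7)) = (12937 + (-13558/(24*8) + 8766*(-1/14587))) + (3 - 2*11) = (12937 + (-13558/192 - 8766/14587)) + (3 - 1*22) = (12937 + (-13558*1/192 - 8766/14587)) + (3 - 22) = (12937 + (-6779/96 - 8766/14587)) - 19 = (12937 - 99726809/1400352) - 19 = 18016627015/1400352 - 19 = 17990020327/1400352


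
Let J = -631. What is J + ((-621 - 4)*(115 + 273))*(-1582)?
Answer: 383634369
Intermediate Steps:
J + ((-621 - 4)*(115 + 273))*(-1582) = -631 + ((-621 - 4)*(115 + 273))*(-1582) = -631 - 625*388*(-1582) = -631 - 242500*(-1582) = -631 + 383635000 = 383634369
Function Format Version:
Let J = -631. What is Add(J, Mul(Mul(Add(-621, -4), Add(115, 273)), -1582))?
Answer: 383634369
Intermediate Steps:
Add(J, Mul(Mul(Add(-621, -4), Add(115, 273)), -1582)) = Add(-631, Mul(Mul(Add(-621, -4), Add(115, 273)), -1582)) = Add(-631, Mul(Mul(-625, 388), -1582)) = Add(-631, Mul(-242500, -1582)) = Add(-631, 383635000) = 383634369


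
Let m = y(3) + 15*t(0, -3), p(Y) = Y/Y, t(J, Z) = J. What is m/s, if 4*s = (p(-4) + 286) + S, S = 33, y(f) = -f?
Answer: -3/80 ≈ -0.037500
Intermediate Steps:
p(Y) = 1
m = -3 (m = -1*3 + 15*0 = -3 + 0 = -3)
s = 80 (s = ((1 + 286) + 33)/4 = (287 + 33)/4 = (¼)*320 = 80)
m/s = -3/80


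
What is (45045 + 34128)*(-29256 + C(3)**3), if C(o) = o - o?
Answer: -2316285288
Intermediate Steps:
C(o) = 0
(45045 + 34128)*(-29256 + C(3)**3) = (45045 + 34128)*(-29256 + 0**3) = 79173*(-29256 + 0) = 79173*(-29256) = -2316285288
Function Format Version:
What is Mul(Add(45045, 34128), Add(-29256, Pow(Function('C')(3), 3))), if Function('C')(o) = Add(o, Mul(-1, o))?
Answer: -2316285288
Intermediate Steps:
Function('C')(o) = 0
Mul(Add(45045, 34128), Add(-29256, Pow(Function('C')(3), 3))) = Mul(Add(45045, 34128), Add(-29256, Pow(0, 3))) = Mul(79173, Add(-29256, 0)) = Mul(79173, -29256) = -2316285288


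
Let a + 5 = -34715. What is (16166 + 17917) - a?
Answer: 68803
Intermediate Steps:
a = -34720 (a = -5 - 34715 = -34720)
(16166 + 17917) - a = (16166 + 17917) - 1*(-34720) = 34083 + 34720 = 68803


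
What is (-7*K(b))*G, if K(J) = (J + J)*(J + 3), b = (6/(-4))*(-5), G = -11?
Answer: 24255/2 ≈ 12128.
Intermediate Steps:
b = 15/2 (b = (6*(-¼))*(-5) = -3/2*(-5) = 15/2 ≈ 7.5000)
K(J) = 2*J*(3 + J) (K(J) = (2*J)*(3 + J) = 2*J*(3 + J))
(-7*K(b))*G = -14*15*(3 + 15/2)/2*(-11) = -14*15*21/(2*2)*(-11) = -7*315/2*(-11) = -2205/2*(-11) = 24255/2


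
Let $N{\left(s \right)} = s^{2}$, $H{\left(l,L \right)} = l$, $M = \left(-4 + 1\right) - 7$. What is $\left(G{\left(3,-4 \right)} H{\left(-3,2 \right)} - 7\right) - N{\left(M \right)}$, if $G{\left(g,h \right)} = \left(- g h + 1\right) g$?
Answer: $-224$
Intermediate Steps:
$M = -10$ ($M = -3 - 7 = -10$)
$G{\left(g,h \right)} = g \left(1 - g h\right)$ ($G{\left(g,h \right)} = \left(- g h + 1\right) g = \left(1 - g h\right) g = g \left(1 - g h\right)$)
$\left(G{\left(3,-4 \right)} H{\left(-3,2 \right)} - 7\right) - N{\left(M \right)} = \left(3 \left(1 - 3 \left(-4\right)\right) \left(-3\right) - 7\right) - \left(-10\right)^{2} = \left(3 \left(1 + 12\right) \left(-3\right) - 7\right) - 100 = \left(3 \cdot 13 \left(-3\right) - 7\right) - 100 = \left(39 \left(-3\right) - 7\right) - 100 = \left(-117 - 7\right) - 100 = -124 - 100 = -224$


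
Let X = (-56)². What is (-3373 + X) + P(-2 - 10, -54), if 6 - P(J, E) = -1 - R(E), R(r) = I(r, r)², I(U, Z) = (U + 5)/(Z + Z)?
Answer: -2680319/11664 ≈ -229.79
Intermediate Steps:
X = 3136
I(U, Z) = (5 + U)/(2*Z) (I(U, Z) = (5 + U)/((2*Z)) = (5 + U)*(1/(2*Z)) = (5 + U)/(2*Z))
R(r) = (5 + r)²/(4*r²) (R(r) = ((5 + r)/(2*r))² = (5 + r)²/(4*r²))
P(J, E) = 7 + (5 + E)²/(4*E²) (P(J, E) = 6 - (-1 - (5 + E)²/(4*E²)) = 6 + (1 + (5 + E)²/(4*E²)) = 7 + (5 + E)²/(4*E²))
(-3373 + X) + P(-2 - 10, -54) = (-3373 + 3136) + (7 + (¼)*(5 - 54)²/(-54)²) = -237 + (7 + (¼)*(1/2916)*(-49)²) = -237 + (7 + (¼)*(1/2916)*2401) = -237 + (7 + 2401/11664) = -237 + 84049/11664 = -2680319/11664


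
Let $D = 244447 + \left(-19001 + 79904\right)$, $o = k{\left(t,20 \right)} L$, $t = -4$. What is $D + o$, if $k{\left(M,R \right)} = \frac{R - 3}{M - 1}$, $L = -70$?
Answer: $305588$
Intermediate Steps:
$k{\left(M,R \right)} = \frac{-3 + R}{-1 + M}$
$o = 238$ ($o = \frac{-3 + 20}{-1 - 4} \left(-70\right) = \frac{1}{-5} \cdot 17 \left(-70\right) = \left(- \frac{1}{5}\right) 17 \left(-70\right) = \left(- \frac{17}{5}\right) \left(-70\right) = 238$)
$D = 305350$ ($D = 244447 + 60903 = 305350$)
$D + o = 305350 + 238 = 305588$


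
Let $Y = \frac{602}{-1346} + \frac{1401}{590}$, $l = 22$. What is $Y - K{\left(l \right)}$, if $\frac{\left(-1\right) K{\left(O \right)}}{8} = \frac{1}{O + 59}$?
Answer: $\frac{65164483}{32162670} \approx 2.0261$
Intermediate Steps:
$Y = \frac{765283}{397070}$ ($Y = 602 \left(- \frac{1}{1346}\right) + 1401 \cdot \frac{1}{590} = - \frac{301}{673} + \frac{1401}{590} = \frac{765283}{397070} \approx 1.9273$)
$K{\left(O \right)} = - \frac{8}{59 + O}$ ($K{\left(O \right)} = - \frac{8}{O + 59} = - \frac{8}{59 + O}$)
$Y - K{\left(l \right)} = \frac{765283}{397070} - - \frac{8}{59 + 22} = \frac{765283}{397070} - - \frac{8}{81} = \frac{765283}{397070} + \frac{8}{81} = \frac{65164483}{32162670}$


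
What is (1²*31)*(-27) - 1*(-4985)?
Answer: 4148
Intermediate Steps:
(1²*31)*(-27) - 1*(-4985) = (1*31)*(-27) + 4985 = 31*(-27) + 4985 = -837 + 4985 = 4148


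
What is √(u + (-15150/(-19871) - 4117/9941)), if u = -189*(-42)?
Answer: √309763143438629760571/197537611 ≈ 89.097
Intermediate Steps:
u = 7938
√(u + (-15150/(-19871) - 4117/9941)) = √(7938 + (-15150/(-19871) - 4117/9941)) = √(7938 + (-15150*(-1/19871) - 4117*1/9941)) = √(7938 + (15150/19871 - 4117/9941)) = √(7938 + 68797243/197537611) = √(1568122353361/197537611) = √309763143438629760571/197537611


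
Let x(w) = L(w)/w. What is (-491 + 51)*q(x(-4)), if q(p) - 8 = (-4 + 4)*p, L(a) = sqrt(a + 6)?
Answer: -3520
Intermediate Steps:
L(a) = sqrt(6 + a)
x(w) = sqrt(6 + w)/w
q(p) = 8 (q(p) = 8 + (-4 + 4)*p = 8 + 0*p = 8 + 0 = 8)
(-491 + 51)*q(x(-4)) = (-491 + 51)*8 = -440*8 = -3520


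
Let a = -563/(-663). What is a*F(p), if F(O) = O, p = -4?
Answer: -2252/663 ≈ -3.3967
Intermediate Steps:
a = 563/663 (a = -563*(-1/663) = 563/663 ≈ 0.84917)
a*F(p) = (563/663)*(-4) = -2252/663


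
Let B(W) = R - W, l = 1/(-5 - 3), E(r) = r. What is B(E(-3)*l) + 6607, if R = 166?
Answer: 54181/8 ≈ 6772.6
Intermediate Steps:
l = -1/8 (l = 1/(-8) = -1/8 ≈ -0.12500)
B(W) = 166 - W
B(E(-3)*l) + 6607 = (166 - (-3)*(-1)/8) + 6607 = (166 - 1*3/8) + 6607 = (166 - 3/8) + 6607 = 1325/8 + 6607 = 54181/8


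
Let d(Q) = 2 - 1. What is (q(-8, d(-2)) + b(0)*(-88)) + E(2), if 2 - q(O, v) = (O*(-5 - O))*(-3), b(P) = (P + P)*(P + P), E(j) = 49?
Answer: -21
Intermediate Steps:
b(P) = 4*P² (b(P) = (2*P)*(2*P) = 4*P²)
d(Q) = 1
q(O, v) = 2 + 3*O*(-5 - O) (q(O, v) = 2 - O*(-5 - O)*(-3) = 2 - (-3)*O*(-5 - O) = 2 + 3*O*(-5 - O))
(q(-8, d(-2)) + b(0)*(-88)) + E(2) = ((2 - 15*(-8) - 3*(-8)²) + (4*0²)*(-88)) + 49 = ((2 + 120 - 3*64) + (4*0)*(-88)) + 49 = ((2 + 120 - 192) + 0*(-88)) + 49 = (-70 + 0) + 49 = -70 + 49 = -21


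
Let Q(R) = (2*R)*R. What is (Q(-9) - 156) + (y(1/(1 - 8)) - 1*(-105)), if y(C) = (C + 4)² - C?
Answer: 6175/49 ≈ 126.02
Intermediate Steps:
Q(R) = 2*R²
y(C) = (4 + C)² - C
(Q(-9) - 156) + (y(1/(1 - 8)) - 1*(-105)) = (2*(-9)² - 156) + (((4 + 1/(1 - 8))² - 1/(1 - 8)) - 1*(-105)) = (2*81 - 156) + (((4 + 1/(-7))² - 1/(-7)) + 105) = (162 - 156) + (((4 - ⅐)² - 1*(-⅐)) + 105) = 6 + (((27/7)² + ⅐) + 105) = 6 + ((729/49 + ⅐) + 105) = 6 + (736/49 + 105) = 6 + 5881/49 = 6175/49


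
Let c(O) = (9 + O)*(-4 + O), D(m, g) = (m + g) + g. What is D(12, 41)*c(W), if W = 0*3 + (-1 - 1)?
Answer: -3948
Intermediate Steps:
D(m, g) = m + 2*g (D(m, g) = (g + m) + g = m + 2*g)
W = -2 (W = 0 - 2 = -2)
c(O) = (-4 + O)*(9 + O)
D(12, 41)*c(W) = (12 + 2*41)*(-36 + (-2)² + 5*(-2)) = (12 + 82)*(-36 + 4 - 10) = 94*(-42) = -3948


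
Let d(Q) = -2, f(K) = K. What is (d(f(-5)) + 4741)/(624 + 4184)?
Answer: 4739/4808 ≈ 0.98565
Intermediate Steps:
(d(f(-5)) + 4741)/(624 + 4184) = (-2 + 4741)/(624 + 4184) = 4739/4808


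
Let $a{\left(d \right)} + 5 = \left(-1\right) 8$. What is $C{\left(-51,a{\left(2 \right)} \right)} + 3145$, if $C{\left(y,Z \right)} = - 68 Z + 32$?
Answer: $4061$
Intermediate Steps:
$a{\left(d \right)} = -13$ ($a{\left(d \right)} = -5 - 8 = -13$)
$C{\left(y,Z \right)} = 32 - 68 Z$
$C{\left(-51,a{\left(2 \right)} \right)} + 3145 = \left(32 - -884\right) + 3145 = \left(32 + 884\right) + 3145 = 916 + 3145 = 4061$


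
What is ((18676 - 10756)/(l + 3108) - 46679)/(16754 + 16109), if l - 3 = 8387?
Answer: -268353611/188929387 ≈ -1.4204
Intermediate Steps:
l = 8390 (l = 3 + 8387 = 8390)
((18676 - 10756)/(l + 3108) - 46679)/(16754 + 16109) = ((18676 - 10756)/(8390 + 3108) - 46679)/(16754 + 16109) = (7920/11498 - 46679)/32863 = (7920*(1/11498) - 46679)*(1/32863) = (3960/5749 - 46679)*(1/32863) = -268353611/5749*1/32863 = -268353611/188929387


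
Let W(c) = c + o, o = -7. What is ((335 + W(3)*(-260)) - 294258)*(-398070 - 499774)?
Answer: 262963244252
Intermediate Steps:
W(c) = -7 + c (W(c) = c - 7 = -7 + c)
((335 + W(3)*(-260)) - 294258)*(-398070 - 499774) = ((335 + (-7 + 3)*(-260)) - 294258)*(-398070 - 499774) = ((335 - 4*(-260)) - 294258)*(-897844) = ((335 + 1040) - 294258)*(-897844) = (1375 - 294258)*(-897844) = -292883*(-897844) = 262963244252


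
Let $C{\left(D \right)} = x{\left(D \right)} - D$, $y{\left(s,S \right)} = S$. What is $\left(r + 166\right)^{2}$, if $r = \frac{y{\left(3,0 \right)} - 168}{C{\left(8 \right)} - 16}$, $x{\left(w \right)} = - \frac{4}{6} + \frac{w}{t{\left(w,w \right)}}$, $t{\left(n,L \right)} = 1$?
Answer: $\frac{19377604}{625} \approx 31004.0$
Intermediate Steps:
$x{\left(w \right)} = - \frac{2}{3} + w$ ($x{\left(w \right)} = - \frac{4}{6} + \frac{w}{1} = \left(-4\right) \frac{1}{6} + w 1 = - \frac{2}{3} + w$)
$C{\left(D \right)} = - \frac{2}{3}$ ($C{\left(D \right)} = \left(- \frac{2}{3} + D\right) - D = - \frac{2}{3}$)
$r = \frac{252}{25}$ ($r = \frac{0 - 168}{- \frac{2}{3} - 16} = - \frac{168}{- \frac{50}{3}} = \left(-168\right) \left(- \frac{3}{50}\right) = \frac{252}{25} \approx 10.08$)
$\left(r + 166\right)^{2} = \left(\frac{252}{25} + 166\right)^{2} = \left(\frac{4402}{25}\right)^{2} = \frac{19377604}{625}$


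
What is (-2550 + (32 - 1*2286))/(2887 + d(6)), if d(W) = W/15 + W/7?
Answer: -168140/101089 ≈ -1.6633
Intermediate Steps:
d(W) = 22*W/105 (d(W) = W*(1/15) + W*(1/7) = W/15 + W/7 = 22*W/105)
(-2550 + (32 - 1*2286))/(2887 + d(6)) = (-2550 + (32 - 1*2286))/(2887 + (22/105)*6) = (-2550 + (32 - 2286))/(2887 + 44/35) = (-2550 - 2254)/(101089/35) = -4804*35/101089 = -168140/101089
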